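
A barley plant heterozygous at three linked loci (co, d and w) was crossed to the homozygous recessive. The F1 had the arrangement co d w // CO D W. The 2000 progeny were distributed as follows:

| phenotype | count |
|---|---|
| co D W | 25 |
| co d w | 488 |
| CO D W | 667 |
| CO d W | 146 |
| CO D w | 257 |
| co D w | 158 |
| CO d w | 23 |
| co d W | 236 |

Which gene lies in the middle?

co

The two rarest classes, CO d w and co D W, are the double crossovers. Comparing them with the parentals, only the co allele has switched, so co is the middle locus and the order is w – co – d.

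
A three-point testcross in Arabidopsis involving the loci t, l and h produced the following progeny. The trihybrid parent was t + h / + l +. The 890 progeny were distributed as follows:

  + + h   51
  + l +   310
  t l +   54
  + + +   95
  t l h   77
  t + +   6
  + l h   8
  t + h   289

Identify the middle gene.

h

The two rarest classes, t + + and + l h, are the double crossovers. Comparing them with the parentals, only the h allele has switched, so h is the middle locus and the order is l – h – t.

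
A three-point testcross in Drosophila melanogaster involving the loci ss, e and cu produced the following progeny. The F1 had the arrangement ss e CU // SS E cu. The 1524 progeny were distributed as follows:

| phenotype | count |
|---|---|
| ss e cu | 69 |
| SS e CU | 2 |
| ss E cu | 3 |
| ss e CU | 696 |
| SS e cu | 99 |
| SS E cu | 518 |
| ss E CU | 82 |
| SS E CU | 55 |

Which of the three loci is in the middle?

ss

The two rarest classes, SS e CU and ss E cu, are the double crossovers. Comparing them with the parentals, only the ss allele has switched, so ss is the middle locus and the order is cu – ss – e.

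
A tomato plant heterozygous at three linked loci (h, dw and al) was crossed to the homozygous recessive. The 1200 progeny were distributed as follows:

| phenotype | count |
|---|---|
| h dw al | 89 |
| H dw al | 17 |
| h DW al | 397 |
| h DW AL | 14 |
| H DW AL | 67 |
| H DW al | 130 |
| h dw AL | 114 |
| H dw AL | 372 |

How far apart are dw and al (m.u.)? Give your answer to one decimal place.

The two most frequent reciprocal classes, H dw AL and h DW al, are the parental types, so the F1 was H dw AL / h DW al.
The two rarest classes, H dw al and h DW AL, are the double crossovers. Comparing them with the parentals, only the al allele has switched, so al is the middle locus and the order is dw – al – h.
Crossovers in the dw–al interval produce the single-crossover classes H DW AL and h dw al (67 + 89 = 156) plus the double crossovers (31).
RF(dw–al) = (156 + 31) / 1200 = 187/1200 = 0.1558 → 15.6 m.u.

15.6 m.u.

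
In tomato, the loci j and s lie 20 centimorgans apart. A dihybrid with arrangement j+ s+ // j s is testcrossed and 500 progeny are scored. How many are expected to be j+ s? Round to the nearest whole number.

A map distance of 20 centimorgans corresponds to a recombination frequency of 0.200.
The F1 is j+ s+ / j s, so j+ s is a recombinant gamete class with expected frequency r/2 = 0.200/2 = 0.1000.
Expected number = 0.1000 × 500 = 50.00 ≈ 50.

50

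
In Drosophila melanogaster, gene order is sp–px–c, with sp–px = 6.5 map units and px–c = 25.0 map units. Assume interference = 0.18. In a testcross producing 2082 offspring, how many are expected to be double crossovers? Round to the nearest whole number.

28

Map distances give recombination frequencies of 0.065 and 0.250 for the two intervals.
With interference 0.18 (so coincidence = 0.82), expected double-crossover frequency = 0.065 × 0.250 × 0.82 = 0.01333.
Expected number = 0.01333 × 2082 = 27.74 ≈ 28.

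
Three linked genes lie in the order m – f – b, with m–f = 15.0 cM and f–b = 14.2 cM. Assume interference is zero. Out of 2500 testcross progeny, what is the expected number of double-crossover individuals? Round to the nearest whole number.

Map distances give recombination frequencies of 0.150 and 0.142 for the two intervals.
With no interference, expected double-crossover frequency = 0.150 × 0.142 = 0.02130.
Expected number = 0.02130 × 2500 = 53.25 ≈ 53.

53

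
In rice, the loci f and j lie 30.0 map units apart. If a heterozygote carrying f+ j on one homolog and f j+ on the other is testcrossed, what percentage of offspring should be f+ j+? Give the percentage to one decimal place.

A map distance of 30.0 map units corresponds to a recombination frequency of 0.300.
The F1 is f+ j / f j+, so f+ j+ is a recombinant gamete class with expected frequency r/2 = 0.300/2 = 0.1500.
That is 0.1500 = 15.0% of the progeny.

15.0%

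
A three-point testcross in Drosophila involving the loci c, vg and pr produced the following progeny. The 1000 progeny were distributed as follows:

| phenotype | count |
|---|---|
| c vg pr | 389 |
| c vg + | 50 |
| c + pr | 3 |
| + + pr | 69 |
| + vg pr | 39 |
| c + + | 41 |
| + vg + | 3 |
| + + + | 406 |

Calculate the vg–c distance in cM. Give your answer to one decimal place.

8.6 cM

The two most frequent reciprocal classes, c vg pr and + + +, are the parental types, so the F1 was c vg pr / + + +.
The two rarest classes, c + pr and + vg +, are the double crossovers. Comparing them with the parentals, only the vg allele has switched, so vg is the middle locus and the order is pr – vg – c.
Crossovers in the vg–c interval produce the single-crossover classes + vg pr and c + + (39 + 41 = 80) plus the double crossovers (6).
RF(vg–c) = (80 + 6) / 1000 = 86/1000 = 0.0860 → 8.6 cM.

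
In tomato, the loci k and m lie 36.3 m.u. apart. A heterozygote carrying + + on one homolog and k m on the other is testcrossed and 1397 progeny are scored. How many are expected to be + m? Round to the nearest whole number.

A map distance of 36.3 m.u. corresponds to a recombination frequency of 0.363.
The F1 is + + / k m, so + m is a recombinant gamete class with expected frequency r/2 = 0.363/2 = 0.1815.
Expected number = 0.1815 × 1397 = 253.56 ≈ 254.

254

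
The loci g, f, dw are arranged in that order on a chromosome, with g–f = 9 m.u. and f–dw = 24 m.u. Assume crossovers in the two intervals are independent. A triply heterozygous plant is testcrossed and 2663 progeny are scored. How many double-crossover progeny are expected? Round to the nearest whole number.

58

Map distances give recombination frequencies of 0.090 and 0.240 for the two intervals.
With no interference, expected double-crossover frequency = 0.090 × 0.240 = 0.02160.
Expected number = 0.02160 × 2663 = 57.52 ≈ 58.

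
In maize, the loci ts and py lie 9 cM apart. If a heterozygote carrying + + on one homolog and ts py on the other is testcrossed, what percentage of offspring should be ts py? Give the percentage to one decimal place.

A map distance of 9 cM corresponds to a recombination frequency of 0.090.
The F1 is + + / ts py, so ts py is a parental gamete class with expected frequency (1 − r)/2 = 0.910/2 = 0.4550.
That is 0.4550 = 45.5% of the progeny.

45.5%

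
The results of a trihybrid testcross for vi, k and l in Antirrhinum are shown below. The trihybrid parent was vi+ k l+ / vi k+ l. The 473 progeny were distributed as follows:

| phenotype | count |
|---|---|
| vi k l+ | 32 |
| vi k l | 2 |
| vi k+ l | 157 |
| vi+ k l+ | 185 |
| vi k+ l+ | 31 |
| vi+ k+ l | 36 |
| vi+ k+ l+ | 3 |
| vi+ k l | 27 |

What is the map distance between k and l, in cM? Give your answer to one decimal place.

The two rarest classes, vi+ k+ l+ and vi k l, are the double crossovers. Comparing them with the parentals, only the k allele has switched, so k is the middle locus and the order is l – k – vi.
Crossovers in the l–k interval produce the single-crossover classes vi+ k l and vi k+ l+ (27 + 31 = 58) plus the double crossovers (5).
RF(l–k) = (58 + 5) / 473 = 63/473 = 0.1332 → 13.3 cM.

13.3 cM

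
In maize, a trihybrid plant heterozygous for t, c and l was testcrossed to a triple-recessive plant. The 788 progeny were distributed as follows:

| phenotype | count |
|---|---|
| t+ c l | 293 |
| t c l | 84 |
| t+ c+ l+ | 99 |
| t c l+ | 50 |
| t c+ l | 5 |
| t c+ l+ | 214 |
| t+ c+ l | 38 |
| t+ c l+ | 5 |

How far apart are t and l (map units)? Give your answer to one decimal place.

24.5 map units

The two most frequent reciprocal classes, t+ c l and t c+ l+, are the parental types, so the F1 was t+ c l / t c+ l+.
The two rarest classes, t+ c l+ and t c+ l, are the double crossovers. Comparing them with the parentals, only the l allele has switched, so l is the middle locus and the order is t – l – c.
Crossovers in the t–l interval produce the single-crossover classes t c l and t+ c+ l+ (84 + 99 = 183) plus the double crossovers (10).
RF(t–l) = (183 + 10) / 788 = 193/788 = 0.2449 → 24.5 map units.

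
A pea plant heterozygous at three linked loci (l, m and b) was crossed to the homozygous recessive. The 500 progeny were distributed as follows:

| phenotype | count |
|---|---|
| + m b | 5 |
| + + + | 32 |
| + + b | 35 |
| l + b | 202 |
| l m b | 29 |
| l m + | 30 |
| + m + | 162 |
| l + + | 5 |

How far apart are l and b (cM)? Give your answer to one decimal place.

15.0 cM

The two most frequent reciprocal classes, + m + and l + b, are the parental types, so the F1 was + m + / l + b.
The two rarest classes, + m b and l + +, are the double crossovers. Comparing them with the parentals, only the b allele has switched, so b is the middle locus and the order is m – b – l.
Crossovers in the b–l interval produce the single-crossover classes l m + and + + b (30 + 35 = 65) plus the double crossovers (10).
RF(b–l) = (65 + 10) / 500 = 75/500 = 0.1500 → 15.0 cM.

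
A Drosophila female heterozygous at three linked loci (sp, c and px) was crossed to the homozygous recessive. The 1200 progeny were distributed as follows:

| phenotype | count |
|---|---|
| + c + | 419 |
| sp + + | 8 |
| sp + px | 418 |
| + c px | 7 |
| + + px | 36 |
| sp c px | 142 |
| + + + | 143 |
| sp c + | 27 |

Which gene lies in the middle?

px

The two most frequent reciprocal classes, + c + and sp + px, are the parental types, so the F1 was + c + / sp + px.
The two rarest classes, + c px and sp + +, are the double crossovers. Comparing them with the parentals, only the px allele has switched, so px is the middle locus and the order is sp – px – c.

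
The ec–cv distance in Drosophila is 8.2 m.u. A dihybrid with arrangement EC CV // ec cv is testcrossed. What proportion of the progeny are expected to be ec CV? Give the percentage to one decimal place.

4.1%

A map distance of 8.2 m.u. corresponds to a recombination frequency of 0.082.
The F1 is EC CV / ec cv, so ec CV is a recombinant gamete class with expected frequency r/2 = 0.082/2 = 0.0410.
That is 0.0410 = 4.1% of the progeny.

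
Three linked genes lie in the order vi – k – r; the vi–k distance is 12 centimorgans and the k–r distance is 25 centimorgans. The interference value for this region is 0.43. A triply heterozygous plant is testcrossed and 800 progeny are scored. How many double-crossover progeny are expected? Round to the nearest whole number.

14

Map distances give recombination frequencies of 0.120 and 0.250 for the two intervals.
With interference 0.43 (so coincidence = 0.57), expected double-crossover frequency = 0.120 × 0.250 × 0.57 = 0.01710.
Expected number = 0.01710 × 800 = 13.68 ≈ 14.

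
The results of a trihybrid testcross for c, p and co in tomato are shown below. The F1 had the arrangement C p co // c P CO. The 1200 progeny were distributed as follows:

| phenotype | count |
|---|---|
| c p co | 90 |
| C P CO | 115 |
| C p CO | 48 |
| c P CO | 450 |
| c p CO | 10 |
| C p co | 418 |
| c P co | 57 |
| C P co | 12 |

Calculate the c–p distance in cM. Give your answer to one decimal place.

The two rarest classes, C P co and c p CO, are the double crossovers. Comparing them with the parentals, only the p allele has switched, so p is the middle locus and the order is co – p – c.
Crossovers in the p–c interval produce the single-crossover classes c p co and C P CO (90 + 115 = 205) plus the double crossovers (22).
RF(p–c) = (205 + 22) / 1200 = 227/1200 = 0.1892 → 18.9 cM.

18.9 cM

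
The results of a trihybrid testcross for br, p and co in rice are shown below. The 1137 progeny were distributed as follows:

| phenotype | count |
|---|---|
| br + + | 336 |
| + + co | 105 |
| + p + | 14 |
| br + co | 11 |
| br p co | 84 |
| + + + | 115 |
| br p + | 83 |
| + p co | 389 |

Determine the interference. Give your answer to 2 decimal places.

The two most frequent reciprocal classes, br + + and + p co, are the parental types, so the F1 was br + + / + p co.
The two rarest classes, br + co and + p +, are the double crossovers. Comparing them with the parentals, only the co allele has switched, so co is the middle locus and the order is br – co – p.
br–co: (199 + 25)/1137 = 0.1970; co–p: (188 + 25)/1137 = 0.1873.
Expected DCO frequency = 0.1970 × 0.1873 ≈ 0.03690; observed = 25/1137 ≈ 0.02199.
Coefficient of coincidence = 0.02199/0.03690 ≈ 0.60; interference = 1 − 0.60 = 0.40.

0.40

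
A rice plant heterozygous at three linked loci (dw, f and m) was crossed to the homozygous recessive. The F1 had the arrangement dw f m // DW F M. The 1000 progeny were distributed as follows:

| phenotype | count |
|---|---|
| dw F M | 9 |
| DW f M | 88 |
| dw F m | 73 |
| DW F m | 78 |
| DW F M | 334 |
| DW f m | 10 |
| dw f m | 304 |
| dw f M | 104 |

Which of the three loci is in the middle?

The two rarest classes, DW f m and dw F M, are the double crossovers. Comparing them with the parentals, only the dw allele has switched, so dw is the middle locus and the order is m – dw – f.

dw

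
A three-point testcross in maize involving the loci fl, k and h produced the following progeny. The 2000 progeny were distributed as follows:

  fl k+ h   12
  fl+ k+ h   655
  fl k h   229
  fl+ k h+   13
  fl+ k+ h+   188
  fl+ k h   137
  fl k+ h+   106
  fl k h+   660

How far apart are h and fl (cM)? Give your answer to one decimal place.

22.1 cM

The two most frequent reciprocal classes, fl+ k+ h and fl k h+, are the parental types, so the F1 was fl+ k+ h / fl k h+.
The two rarest classes, fl k+ h and fl+ k h+, are the double crossovers. Comparing them with the parentals, only the fl allele has switched, so fl is the middle locus and the order is k – fl – h.
Crossovers in the fl–h interval produce the single-crossover classes fl+ k+ h+ and fl k h (188 + 229 = 417) plus the double crossovers (25).
RF(fl–h) = (417 + 25) / 2000 = 442/2000 = 0.2210 → 22.1 cM.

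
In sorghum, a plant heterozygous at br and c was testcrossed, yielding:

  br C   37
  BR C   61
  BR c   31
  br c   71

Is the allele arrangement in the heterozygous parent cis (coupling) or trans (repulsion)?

cis

The two most frequent classes are BR C (61) and br c (71); these are the parental (non-recombinant) types.
So the F1 carried BR C on one chromosome and br c on the other — the recessive alleles are on the same chromosome (cis / coupling).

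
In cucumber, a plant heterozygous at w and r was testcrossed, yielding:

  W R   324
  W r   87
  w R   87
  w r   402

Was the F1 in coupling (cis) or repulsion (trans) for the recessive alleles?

The two most frequent classes are W R (324) and w r (402); these are the parental (non-recombinant) types.
So the F1 carried W R on one chromosome and w r on the other — the recessive alleles are on the same chromosome (cis / coupling).

cis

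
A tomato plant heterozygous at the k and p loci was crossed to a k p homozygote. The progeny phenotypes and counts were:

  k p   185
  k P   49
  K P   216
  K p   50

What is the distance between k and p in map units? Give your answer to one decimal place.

19.8 map units

The two most frequent classes, K P (216) and k p (185), are the parental types, so the F1 was K P / k p.
The recombinant classes are K p and k P: 50 + 49 = 99.
Recombination frequency = 99/500 = 0.1980 ≈ 19.8%, i.e. 19.8 map units.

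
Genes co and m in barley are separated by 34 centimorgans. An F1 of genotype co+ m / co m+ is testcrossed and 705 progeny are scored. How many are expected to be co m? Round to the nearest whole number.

A map distance of 34 centimorgans corresponds to a recombination frequency of 0.340.
The F1 is co+ m / co m+, so co m is a recombinant gamete class with expected frequency r/2 = 0.340/2 = 0.1700.
Expected number = 0.1700 × 705 = 119.85 ≈ 120.

120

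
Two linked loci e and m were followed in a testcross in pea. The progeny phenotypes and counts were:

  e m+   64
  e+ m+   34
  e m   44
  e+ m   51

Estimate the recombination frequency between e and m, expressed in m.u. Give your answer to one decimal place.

The two most frequent classes, e+ m (51) and e m+ (64), are the parental types, so the F1 was e+ m / e m+.
The recombinant classes are e+ m+ and e m: 34 + 44 = 78.
Recombination frequency = 78/193 = 0.4041 ≈ 40.4%, i.e. 40.4 m.u.

40.4 m.u.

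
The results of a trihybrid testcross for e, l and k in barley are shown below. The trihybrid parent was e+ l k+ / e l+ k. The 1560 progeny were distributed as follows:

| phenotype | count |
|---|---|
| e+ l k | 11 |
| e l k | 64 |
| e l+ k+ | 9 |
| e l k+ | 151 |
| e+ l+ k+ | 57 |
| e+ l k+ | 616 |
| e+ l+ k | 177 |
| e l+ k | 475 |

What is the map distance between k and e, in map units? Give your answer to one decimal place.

The two rarest classes, e+ l k and e l+ k+, are the double crossovers. Comparing them with the parentals, only the k allele has switched, so k is the middle locus and the order is l – k – e.
Crossovers in the k–e interval produce the single-crossover classes e l k+ and e+ l+ k (151 + 177 = 328) plus the double crossovers (20).
RF(k–e) = (328 + 20) / 1560 = 348/1560 = 0.2231 → 22.3 map units.

22.3 map units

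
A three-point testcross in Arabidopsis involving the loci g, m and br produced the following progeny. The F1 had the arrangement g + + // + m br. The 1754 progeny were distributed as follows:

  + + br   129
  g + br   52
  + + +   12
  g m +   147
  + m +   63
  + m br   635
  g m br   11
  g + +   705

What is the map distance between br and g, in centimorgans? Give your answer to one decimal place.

The two rarest classes, + + + and g m br, are the double crossovers. Comparing them with the parentals, only the g allele has switched, so g is the middle locus and the order is m – g – br.
Crossovers in the g–br interval produce the single-crossover classes g + br and + m + (52 + 63 = 115) plus the double crossovers (23).
RF(g–br) = (115 + 23) / 1754 = 138/1754 = 0.0787 → 7.9 centimorgans.

7.9 centimorgans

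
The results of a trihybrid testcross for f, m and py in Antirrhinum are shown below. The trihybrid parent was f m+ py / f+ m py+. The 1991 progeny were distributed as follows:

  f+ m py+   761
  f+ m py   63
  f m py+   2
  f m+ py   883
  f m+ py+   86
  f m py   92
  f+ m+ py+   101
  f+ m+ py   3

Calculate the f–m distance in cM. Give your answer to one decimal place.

The two rarest classes, f+ m+ py and f m py+, are the double crossovers. Comparing them with the parentals, only the f allele has switched, so f is the middle locus and the order is m – f – py.
Crossovers in the m–f interval produce the single-crossover classes f m py and f+ m+ py+ (92 + 101 = 193) plus the double crossovers (5).
RF(m–f) = (193 + 5) / 1991 = 198/1991 = 0.0994 → 9.9 cM.

9.9 cM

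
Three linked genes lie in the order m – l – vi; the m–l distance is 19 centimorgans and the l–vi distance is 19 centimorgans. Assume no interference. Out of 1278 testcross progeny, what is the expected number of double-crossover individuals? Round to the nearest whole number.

46

Map distances give recombination frequencies of 0.190 and 0.190 for the two intervals.
With no interference, expected double-crossover frequency = 0.190 × 0.190 = 0.03610.
Expected number = 0.03610 × 1278 = 46.14 ≈ 46.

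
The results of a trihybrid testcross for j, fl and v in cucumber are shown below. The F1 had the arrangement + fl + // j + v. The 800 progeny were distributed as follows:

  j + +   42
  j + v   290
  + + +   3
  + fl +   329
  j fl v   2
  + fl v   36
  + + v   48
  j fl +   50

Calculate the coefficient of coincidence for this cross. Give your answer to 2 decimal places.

0.47

The two rarest classes, + + + and j fl v, are the double crossovers. Comparing them with the parentals, only the fl allele has switched, so fl is the middle locus and the order is v – fl – j.
v–fl: (78 + 5)/800 = 0.1037; fl–j: (98 + 5)/800 = 0.1288.
Expected DCO frequency = 0.1037 × 0.1288 ≈ 0.01336; observed = 5/800 ≈ 0.00625.
Coefficient of coincidence = 0.00625/0.01336 ≈ 0.47.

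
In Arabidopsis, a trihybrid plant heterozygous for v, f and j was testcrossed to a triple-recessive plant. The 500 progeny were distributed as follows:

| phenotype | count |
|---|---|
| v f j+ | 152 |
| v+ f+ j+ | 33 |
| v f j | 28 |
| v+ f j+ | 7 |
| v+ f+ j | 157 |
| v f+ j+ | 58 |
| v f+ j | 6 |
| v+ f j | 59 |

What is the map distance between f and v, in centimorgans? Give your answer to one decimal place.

The two most frequent reciprocal classes, v f j+ and v+ f+ j, are the parental types, so the F1 was v f j+ / v+ f+ j.
The two rarest classes, v+ f j+ and v f+ j, are the double crossovers. Comparing them with the parentals, only the v allele has switched, so v is the middle locus and the order is f – v – j.
Crossovers in the f–v interval produce the single-crossover classes v f+ j+ and v+ f j (58 + 59 = 117) plus the double crossovers (13).
RF(f–v) = (117 + 13) / 500 = 130/500 = 0.2600 → 26.0 centimorgans.

26.0 centimorgans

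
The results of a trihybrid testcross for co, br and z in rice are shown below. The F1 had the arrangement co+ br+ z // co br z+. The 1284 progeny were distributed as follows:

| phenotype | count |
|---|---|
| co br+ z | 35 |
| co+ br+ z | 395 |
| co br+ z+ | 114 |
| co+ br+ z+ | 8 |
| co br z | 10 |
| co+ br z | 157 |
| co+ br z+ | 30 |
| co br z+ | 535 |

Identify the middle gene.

z

The two rarest classes, co+ br+ z+ and co br z, are the double crossovers. Comparing them with the parentals, only the z allele has switched, so z is the middle locus and the order is co – z – br.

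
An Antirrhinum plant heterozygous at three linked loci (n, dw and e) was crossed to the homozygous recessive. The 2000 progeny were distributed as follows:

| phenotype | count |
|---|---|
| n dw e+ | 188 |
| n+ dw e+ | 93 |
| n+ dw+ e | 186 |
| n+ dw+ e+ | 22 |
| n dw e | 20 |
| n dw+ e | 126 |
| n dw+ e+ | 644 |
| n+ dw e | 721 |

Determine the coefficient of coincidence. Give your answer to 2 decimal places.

The two most frequent reciprocal classes, n dw+ e+ and n+ dw e, are the parental types, so the F1 was n dw+ e+ / n+ dw e.
The two rarest classes, n+ dw+ e+ and n dw e, are the double crossovers. Comparing them with the parentals, only the n allele has switched, so n is the middle locus and the order is dw – n – e.
dw–n: (374 + 42)/2000 = 0.2080; n–e: (219 + 42)/2000 = 0.1305.
Expected DCO frequency = 0.2080 × 0.1305 ≈ 0.02714; observed = 42/2000 ≈ 0.02100.
Coefficient of coincidence = 0.02100/0.02714 ≈ 0.77.

0.77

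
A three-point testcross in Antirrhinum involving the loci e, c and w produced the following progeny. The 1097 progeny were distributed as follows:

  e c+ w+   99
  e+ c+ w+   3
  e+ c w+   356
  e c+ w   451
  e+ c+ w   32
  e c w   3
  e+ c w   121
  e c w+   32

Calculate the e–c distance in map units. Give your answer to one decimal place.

The two most frequent reciprocal classes, e+ c w+ and e c+ w, are the parental types, so the F1 was e+ c w+ / e c+ w.
The two rarest classes, e+ c+ w+ and e c w, are the double crossovers. Comparing them with the parentals, only the c allele has switched, so c is the middle locus and the order is e – c – w.
Crossovers in the e–c interval produce the single-crossover classes e c w+ and e+ c+ w (32 + 32 = 64) plus the double crossovers (6).
RF(e–c) = (64 + 6) / 1097 = 70/1097 = 0.0638 → 6.4 map units.

6.4 map units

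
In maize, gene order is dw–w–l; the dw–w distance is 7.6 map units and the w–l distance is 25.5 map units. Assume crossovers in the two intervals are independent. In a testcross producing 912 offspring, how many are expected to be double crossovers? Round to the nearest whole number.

Map distances give recombination frequencies of 0.076 and 0.255 for the two intervals.
With no interference, expected double-crossover frequency = 0.076 × 0.255 = 0.01938.
Expected number = 0.01938 × 912 = 17.67 ≈ 18.

18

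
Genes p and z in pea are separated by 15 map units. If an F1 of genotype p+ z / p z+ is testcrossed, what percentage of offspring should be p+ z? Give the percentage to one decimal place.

42.5%

A map distance of 15 map units corresponds to a recombination frequency of 0.150.
The F1 is p+ z / p z+, so p+ z is a parental gamete class with expected frequency (1 − r)/2 = 0.850/2 = 0.4250.
That is 0.4250 = 42.5% of the progeny.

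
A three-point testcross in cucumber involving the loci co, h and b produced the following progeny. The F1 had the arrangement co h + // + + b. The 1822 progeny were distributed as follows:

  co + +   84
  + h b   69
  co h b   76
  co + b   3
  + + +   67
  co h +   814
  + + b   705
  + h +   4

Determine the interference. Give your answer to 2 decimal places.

0.47

The two rarest classes, + h + and co + b, are the double crossovers. Comparing them with the parentals, only the co allele has switched, so co is the middle locus and the order is b – co – h.
b–co: (143 + 7)/1822 = 0.0823; co–h: (153 + 7)/1822 = 0.0878.
Expected DCO frequency = 0.0823 × 0.0878 ≈ 0.00723; observed = 7/1822 ≈ 0.00384.
Coefficient of coincidence = 0.00384/0.00723 ≈ 0.53; interference = 1 − 0.53 = 0.47.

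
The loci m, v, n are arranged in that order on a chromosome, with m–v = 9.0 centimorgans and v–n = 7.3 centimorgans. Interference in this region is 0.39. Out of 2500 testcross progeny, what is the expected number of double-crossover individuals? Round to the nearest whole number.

10

Map distances give recombination frequencies of 0.090 and 0.073 for the two intervals.
With interference 0.39 (so coincidence = 0.61), expected double-crossover frequency = 0.090 × 0.073 × 0.61 = 0.00401.
Expected number = 0.00401 × 2500 = 10.02 ≈ 10.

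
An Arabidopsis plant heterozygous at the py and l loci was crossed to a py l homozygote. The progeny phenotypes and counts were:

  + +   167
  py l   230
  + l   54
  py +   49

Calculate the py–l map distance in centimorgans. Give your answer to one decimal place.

20.6 centimorgans

The two most frequent classes, + + (167) and py l (230), are the parental types, so the F1 was + + / py l.
The recombinant classes are + l and py +: 54 + 49 = 103.
Recombination frequency = 103/500 = 0.2060 ≈ 20.6%, i.e. 20.6 centimorgans.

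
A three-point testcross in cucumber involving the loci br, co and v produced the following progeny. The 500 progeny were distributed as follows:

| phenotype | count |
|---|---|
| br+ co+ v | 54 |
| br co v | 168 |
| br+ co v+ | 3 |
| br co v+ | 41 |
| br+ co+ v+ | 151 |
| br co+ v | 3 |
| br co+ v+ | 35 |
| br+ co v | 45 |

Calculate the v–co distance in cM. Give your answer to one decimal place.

20.2 cM

The two most frequent reciprocal classes, br+ co+ v+ and br co v, are the parental types, so the F1 was br+ co+ v+ / br co v.
The two rarest classes, br+ co v+ and br co+ v, are the double crossovers. Comparing them with the parentals, only the co allele has switched, so co is the middle locus and the order is v – co – br.
Crossovers in the v–co interval produce the single-crossover classes br+ co+ v and br co v+ (54 + 41 = 95) plus the double crossovers (6).
RF(v–co) = (95 + 6) / 500 = 101/500 = 0.2020 → 20.2 cM.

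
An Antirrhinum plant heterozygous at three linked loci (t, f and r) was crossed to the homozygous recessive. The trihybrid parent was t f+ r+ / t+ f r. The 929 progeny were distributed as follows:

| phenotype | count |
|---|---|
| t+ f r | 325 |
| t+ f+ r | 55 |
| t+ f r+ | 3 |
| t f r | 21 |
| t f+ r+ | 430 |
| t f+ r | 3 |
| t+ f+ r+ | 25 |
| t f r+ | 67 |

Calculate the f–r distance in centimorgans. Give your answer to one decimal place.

13.8 centimorgans

The two rarest classes, t f+ r and t+ f r+, are the double crossovers. Comparing them with the parentals, only the r allele has switched, so r is the middle locus and the order is t – r – f.
Crossovers in the r–f interval produce the single-crossover classes t f r+ and t+ f+ r (67 + 55 = 122) plus the double crossovers (6).
RF(r–f) = (122 + 6) / 929 = 128/929 = 0.1378 → 13.8 centimorgans.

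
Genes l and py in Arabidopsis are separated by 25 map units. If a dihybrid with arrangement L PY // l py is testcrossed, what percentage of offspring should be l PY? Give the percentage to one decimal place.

A map distance of 25 map units corresponds to a recombination frequency of 0.250.
The F1 is L PY / l py, so l PY is a recombinant gamete class with expected frequency r/2 = 0.250/2 = 0.1250.
That is 0.1250 = 12.5% of the progeny.

12.5%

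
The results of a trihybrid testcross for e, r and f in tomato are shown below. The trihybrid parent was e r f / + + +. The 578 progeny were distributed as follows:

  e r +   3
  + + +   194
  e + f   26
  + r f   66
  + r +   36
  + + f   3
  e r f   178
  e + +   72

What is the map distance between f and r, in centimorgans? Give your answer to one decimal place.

The two rarest classes, e r + and + + f, are the double crossovers. Comparing them with the parentals, only the f allele has switched, so f is the middle locus and the order is r – f – e.
Crossovers in the r–f interval produce the single-crossover classes e + f and + r + (26 + 36 = 62) plus the double crossovers (6).
RF(r–f) = (62 + 6) / 578 = 68/578 = 0.1176 → 11.8 centimorgans.

11.8 centimorgans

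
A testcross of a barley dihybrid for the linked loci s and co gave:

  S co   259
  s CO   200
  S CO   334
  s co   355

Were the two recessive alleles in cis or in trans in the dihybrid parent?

The two most frequent classes are S CO (334) and s co (355); these are the parental (non-recombinant) types.
So the F1 carried S CO on one chromosome and s co on the other — the recessive alleles are on the same chromosome (cis / coupling).

cis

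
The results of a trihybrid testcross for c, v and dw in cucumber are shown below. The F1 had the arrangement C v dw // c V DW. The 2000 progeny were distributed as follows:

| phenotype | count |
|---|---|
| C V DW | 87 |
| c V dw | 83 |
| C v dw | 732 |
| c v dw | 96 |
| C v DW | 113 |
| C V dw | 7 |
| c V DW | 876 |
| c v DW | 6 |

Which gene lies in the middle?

The two rarest classes, C V dw and c v DW, are the double crossovers. Comparing them with the parentals, only the v allele has switched, so v is the middle locus and the order is dw – v – c.

v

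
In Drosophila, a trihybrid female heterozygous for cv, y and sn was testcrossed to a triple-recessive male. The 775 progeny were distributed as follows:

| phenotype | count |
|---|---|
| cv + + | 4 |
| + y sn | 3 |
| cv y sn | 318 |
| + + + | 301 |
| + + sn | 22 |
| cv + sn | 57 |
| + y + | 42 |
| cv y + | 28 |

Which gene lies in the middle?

cv

The two most frequent reciprocal classes, + + + and cv y sn, are the parental types, so the F1 was + + + / cv y sn.
The two rarest classes, cv + + and + y sn, are the double crossovers. Comparing them with the parentals, only the cv allele has switched, so cv is the middle locus and the order is sn – cv – y.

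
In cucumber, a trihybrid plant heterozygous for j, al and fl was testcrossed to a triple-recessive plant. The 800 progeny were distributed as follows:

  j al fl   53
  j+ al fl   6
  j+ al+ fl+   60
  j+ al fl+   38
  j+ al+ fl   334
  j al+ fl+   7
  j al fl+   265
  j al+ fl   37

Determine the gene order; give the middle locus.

al

The two most frequent reciprocal classes, j+ al+ fl and j al fl+, are the parental types, so the F1 was j+ al+ fl / j al fl+.
The two rarest classes, j+ al fl and j al+ fl+, are the double crossovers. Comparing them with the parentals, only the al allele has switched, so al is the middle locus and the order is fl – al – j.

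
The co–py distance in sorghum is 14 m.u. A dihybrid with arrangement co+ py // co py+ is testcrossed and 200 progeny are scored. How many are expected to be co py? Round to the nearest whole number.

14

A map distance of 14 m.u. corresponds to a recombination frequency of 0.140.
The F1 is co+ py / co py+, so co py is a recombinant gamete class with expected frequency r/2 = 0.140/2 = 0.0700.
Expected number = 0.0700 × 200 = 14.00 ≈ 14.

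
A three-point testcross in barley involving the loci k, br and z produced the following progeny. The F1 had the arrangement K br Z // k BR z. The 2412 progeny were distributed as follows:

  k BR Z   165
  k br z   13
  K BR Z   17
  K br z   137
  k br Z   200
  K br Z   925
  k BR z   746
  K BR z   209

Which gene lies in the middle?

The two rarest classes, K BR Z and k br z, are the double crossovers. Comparing them with the parentals, only the br allele has switched, so br is the middle locus and the order is k – br – z.

br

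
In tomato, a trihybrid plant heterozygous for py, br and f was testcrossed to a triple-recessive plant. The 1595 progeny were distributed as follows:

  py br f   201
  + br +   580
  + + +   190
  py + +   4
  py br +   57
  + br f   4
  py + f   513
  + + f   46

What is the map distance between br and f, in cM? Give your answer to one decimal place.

25.0 cM

The two most frequent reciprocal classes, + br + and py + f, are the parental types, so the F1 was + br + / py + f.
The two rarest classes, + br f and py + +, are the double crossovers. Comparing them with the parentals, only the f allele has switched, so f is the middle locus and the order is br – f – py.
Crossovers in the br–f interval produce the single-crossover classes + + + and py br f (190 + 201 = 391) plus the double crossovers (8).
RF(br–f) = (391 + 8) / 1595 = 399/1595 = 0.2502 → 25.0 cM.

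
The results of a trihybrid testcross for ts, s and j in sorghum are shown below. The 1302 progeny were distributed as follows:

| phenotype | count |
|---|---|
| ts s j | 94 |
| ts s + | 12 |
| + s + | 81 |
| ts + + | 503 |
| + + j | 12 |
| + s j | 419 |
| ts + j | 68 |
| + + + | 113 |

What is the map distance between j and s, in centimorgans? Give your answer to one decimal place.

13.3 centimorgans

The two most frequent reciprocal classes, ts + + and + s j, are the parental types, so the F1 was ts + + / + s j.
The two rarest classes, ts s + and + + j, are the double crossovers. Comparing them with the parentals, only the s allele has switched, so s is the middle locus and the order is ts – s – j.
Crossovers in the s–j interval produce the single-crossover classes ts + j and + s + (68 + 81 = 149) plus the double crossovers (24).
RF(s–j) = (149 + 24) / 1302 = 173/1302 = 0.1329 → 13.3 centimorgans.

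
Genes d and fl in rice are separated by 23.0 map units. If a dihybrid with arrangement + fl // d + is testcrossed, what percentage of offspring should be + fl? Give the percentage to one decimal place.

A map distance of 23.0 map units corresponds to a recombination frequency of 0.230.
The F1 is + fl / d +, so + fl is a parental gamete class with expected frequency (1 − r)/2 = 0.770/2 = 0.3850.
That is 0.3850 = 38.5% of the progeny.

38.5%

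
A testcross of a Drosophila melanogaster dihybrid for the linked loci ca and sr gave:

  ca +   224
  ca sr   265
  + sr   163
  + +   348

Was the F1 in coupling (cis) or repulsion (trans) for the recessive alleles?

cis

The two most frequent classes are + + (348) and ca sr (265); these are the parental (non-recombinant) types.
So the F1 carried + + on one chromosome and ca sr on the other — the recessive alleles are on the same chromosome (cis / coupling).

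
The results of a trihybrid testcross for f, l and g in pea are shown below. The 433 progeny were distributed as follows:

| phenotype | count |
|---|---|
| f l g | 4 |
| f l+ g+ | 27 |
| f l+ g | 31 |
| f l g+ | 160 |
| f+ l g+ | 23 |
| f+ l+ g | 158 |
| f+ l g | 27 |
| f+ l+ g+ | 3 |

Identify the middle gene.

The two most frequent reciprocal classes, f l g+ and f+ l+ g, are the parental types, so the F1 was f l g+ / f+ l+ g.
The two rarest classes, f l g and f+ l+ g+, are the double crossovers. Comparing them with the parentals, only the g allele has switched, so g is the middle locus and the order is f – g – l.

g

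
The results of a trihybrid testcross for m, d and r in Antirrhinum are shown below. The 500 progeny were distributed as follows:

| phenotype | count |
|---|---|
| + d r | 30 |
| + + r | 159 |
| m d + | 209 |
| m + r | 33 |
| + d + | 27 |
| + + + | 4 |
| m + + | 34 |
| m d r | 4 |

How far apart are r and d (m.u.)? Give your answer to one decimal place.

14.4 m.u.

The two most frequent reciprocal classes, m d + and + + r, are the parental types, so the F1 was m d + / + + r.
The two rarest classes, m d r and + + +, are the double crossovers. Comparing them with the parentals, only the r allele has switched, so r is the middle locus and the order is d – r – m.
Crossovers in the d–r interval produce the single-crossover classes m + + and + d r (34 + 30 = 64) plus the double crossovers (8).
RF(d–r) = (64 + 8) / 500 = 72/500 = 0.1440 → 14.4 m.u.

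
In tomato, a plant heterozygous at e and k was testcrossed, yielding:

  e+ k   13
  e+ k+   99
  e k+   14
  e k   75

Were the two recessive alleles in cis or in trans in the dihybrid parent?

The two most frequent classes are e+ k+ (99) and e k (75); these are the parental (non-recombinant) types.
So the F1 carried e+ k+ on one chromosome and e k on the other — the recessive alleles are on the same chromosome (cis / coupling).

cis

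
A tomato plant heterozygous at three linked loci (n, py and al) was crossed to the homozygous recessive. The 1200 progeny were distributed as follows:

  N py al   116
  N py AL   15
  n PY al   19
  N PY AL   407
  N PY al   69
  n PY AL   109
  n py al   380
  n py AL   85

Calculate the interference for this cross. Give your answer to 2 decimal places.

The two most frequent reciprocal classes, N PY AL and n py al, are the parental types, so the F1 was N PY AL / n py al.
The two rarest classes, N py AL and n PY al, are the double crossovers. Comparing them with the parentals, only the py allele has switched, so py is the middle locus and the order is n – py – al.
n–py: (225 + 34)/1200 = 0.2158; py–al: (154 + 34)/1200 = 0.1567.
Expected DCO frequency = 0.2158 × 0.1567 ≈ 0.03382; observed = 34/1200 ≈ 0.02833.
Coefficient of coincidence = 0.02833/0.03382 ≈ 0.84; interference = 1 − 0.84 = 0.16.

0.16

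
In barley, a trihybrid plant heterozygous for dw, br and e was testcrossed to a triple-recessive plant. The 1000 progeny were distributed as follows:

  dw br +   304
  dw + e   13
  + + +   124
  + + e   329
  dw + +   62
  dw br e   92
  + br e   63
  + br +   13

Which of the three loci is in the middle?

dw

The two most frequent reciprocal classes, dw br + and + + e, are the parental types, so the F1 was dw br + / + + e.
The two rarest classes, + br + and dw + e, are the double crossovers. Comparing them with the parentals, only the dw allele has switched, so dw is the middle locus and the order is br – dw – e.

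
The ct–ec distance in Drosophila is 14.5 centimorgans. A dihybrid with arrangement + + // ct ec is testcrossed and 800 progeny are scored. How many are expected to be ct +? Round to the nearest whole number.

58

A map distance of 14.5 centimorgans corresponds to a recombination frequency of 0.145.
The F1 is + + / ct ec, so ct + is a recombinant gamete class with expected frequency r/2 = 0.145/2 = 0.0725.
Expected number = 0.0725 × 800 = 58.00 ≈ 58.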